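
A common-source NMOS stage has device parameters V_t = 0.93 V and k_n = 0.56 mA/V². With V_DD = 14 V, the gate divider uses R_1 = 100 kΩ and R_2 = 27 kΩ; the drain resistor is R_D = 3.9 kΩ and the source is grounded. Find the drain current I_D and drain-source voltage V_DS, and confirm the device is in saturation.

V_G = V_DD·R_2/(R_1+R_2) = 14×27/127 = 2.98 V. With the source grounded, V_GS = V_G = 2.98 V.
Assume saturation: I_D = (k_n/2)(V_GS − V_t)² = (0.56/2)×(2.98 − 0.93)² = 0.28×2.05² = 1.17 mA.
V_DS = V_DD − I_D·R_D = 14 − 1.17×3.9 = 9.43 V.
Saturation requires V_DS ≥ V_GS − V_t = 2.05 V; 9.43 ≥ 2.05 ✓.

I_D ≈ 1.2 mA, V_DS ≈ 9.4 V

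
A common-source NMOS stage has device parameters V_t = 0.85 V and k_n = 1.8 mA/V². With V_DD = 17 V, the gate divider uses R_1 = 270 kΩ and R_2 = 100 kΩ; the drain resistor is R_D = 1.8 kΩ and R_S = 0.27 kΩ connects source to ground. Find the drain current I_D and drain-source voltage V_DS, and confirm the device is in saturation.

I_D ≈ 5.1 mA, V_DS ≈ 6.5 V

V_G = V_DD·R_2/(R_1+R_2) = 17×100/370 = 4.59 V.
Assume saturation: I_D = (k_n/2)(V_GS − V_t)² with V_GS = V_G − I_D·R_S = 4.59 − 0.27·I_D.
Substituting gives 0.0656·I_D² − 2.82·I_D + 12.6 = 0, with roots I_D = 5.07 or 37.9 mA.
The root I_D = 37.9 mA gives V_GS = -5.64 V ≤ V_t, so take I_D = 5.07 mA.
Then V_GS = 3.22 V and V_DS = V_DD − I_D(R_D+R_S) = 17 − 5.07×2.07 = 6.5 V.
Saturation requires V_DS ≥ V_GS − V_t = 2.37 V; 6.5 ≥ 2.37 ✓.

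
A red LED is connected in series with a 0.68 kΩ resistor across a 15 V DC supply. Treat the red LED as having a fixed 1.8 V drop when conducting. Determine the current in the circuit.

KVL around the loop: 15 = V_D + I·R = 1.8 + I × 0.68 kΩ.
So I = (15 − 1.8) / 0.68 kΩ = 13.2 / 0.68 = 19.4 mA.

I ≈ 19 mA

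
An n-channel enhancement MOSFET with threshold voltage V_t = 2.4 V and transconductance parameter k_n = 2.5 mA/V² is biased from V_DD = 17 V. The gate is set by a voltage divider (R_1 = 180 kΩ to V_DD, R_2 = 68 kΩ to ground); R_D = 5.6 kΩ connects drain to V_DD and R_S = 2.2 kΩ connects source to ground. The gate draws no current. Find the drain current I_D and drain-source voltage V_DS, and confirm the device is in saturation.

I_D ≈ 0.69 mA, V_DS ≈ 12 V

V_G = V_DD·R_2/(R_1+R_2) = 17×68/248 = 4.66 V.
Assume saturation: I_D = (k_n/2)(V_GS − V_t)² with V_GS = V_G − I_D·R_S = 4.66 − 2.2·I_D.
Substituting gives 6.05·I_D² − 13.4·I_D + 6.39 = 0, with roots I_D = 0.69 or 1.53 mA.
The root I_D = 1.53 mA gives V_GS = 1.29 V ≤ V_t, so take I_D = 0.69 mA.
Then V_GS = 3.14 V and V_DS = V_DD − I_D(R_D+R_S) = 17 − 0.69×7.8 = 11.6 V.
Saturation requires V_DS ≥ V_GS − V_t = 0.743 V; 11.6 ≥ 0.743 ✓.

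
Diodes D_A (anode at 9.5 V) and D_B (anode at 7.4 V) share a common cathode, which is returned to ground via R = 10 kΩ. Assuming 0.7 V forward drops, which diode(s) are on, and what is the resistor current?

Only D_A conducts; I_R ≈ 0.88 mA

Assume both conduct. Then node N would need to be at both 9.5−0.7 = 8.8 V and 7.4−0.7 = 6.7 V, which is impossible.
Assume only D_A conducts: V_N = 9.5 − 0.7 = 8.8 V, so I_R = 8.8/10 = 0.88 mA.
Check D_B: its anode-to-cathode voltage is 7.4 − 8.8 = -1.4 V < 0.7 V, so it is off. The assumption is consistent.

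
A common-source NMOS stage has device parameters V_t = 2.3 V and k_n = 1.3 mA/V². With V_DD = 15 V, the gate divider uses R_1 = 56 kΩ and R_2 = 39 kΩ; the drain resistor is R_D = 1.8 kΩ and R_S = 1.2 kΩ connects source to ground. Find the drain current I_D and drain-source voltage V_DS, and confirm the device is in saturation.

V_G = V_DD·R_2/(R_1+R_2) = 15×39/95 = 6.16 V.
Assume saturation: I_D = (k_n/2)(V_GS − V_t)² with V_GS = V_G − I_D·R_S = 6.16 − 1.2·I_D.
Substituting gives 0.936·I_D² − 7.02·I_D + 9.67 = 0, with roots I_D = 1.82 or 5.68 mA.
The root I_D = 5.68 mA gives V_GS = -0.656 V ≤ V_t, so take I_D = 1.82 mA.
Then V_GS = 3.97 V and V_DS = V_DD − I_D(R_D+R_S) = 15 − 1.82×3 = 9.54 V.
Saturation requires V_DS ≥ V_GS − V_t = 1.67 V; 9.54 ≥ 1.67 ✓.

I_D ≈ 1.8 mA, V_DS ≈ 9.5 V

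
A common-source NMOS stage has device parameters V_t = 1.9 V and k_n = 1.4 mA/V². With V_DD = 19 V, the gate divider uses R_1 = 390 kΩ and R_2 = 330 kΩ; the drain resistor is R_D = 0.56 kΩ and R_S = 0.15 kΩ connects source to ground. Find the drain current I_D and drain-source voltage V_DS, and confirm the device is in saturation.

V_G = V_DD·R_2/(R_1+R_2) = 19×330/720 = 8.71 V.
Assume saturation: I_D = (k_n/2)(V_GS − V_t)² with V_GS = V_G − I_D·R_S = 8.71 − 0.15·I_D.
Substituting gives 0.0158·I_D² − 2.43·I_D + 32.4 = 0, with roots I_D = 14.8 or 140 mA.
The root I_D = 140 mA gives V_GS = -12.2 V ≤ V_t, so take I_D = 14.8 mA.
Then V_GS = 6.49 V and V_DS = V_DD − I_D(R_D+R_S) = 19 − 14.8×0.71 = 8.51 V.
Saturation requires V_DS ≥ V_GS − V_t = 4.59 V; 8.51 ≥ 4.59 ✓.

I_D ≈ 15 mA, V_DS ≈ 8.5 V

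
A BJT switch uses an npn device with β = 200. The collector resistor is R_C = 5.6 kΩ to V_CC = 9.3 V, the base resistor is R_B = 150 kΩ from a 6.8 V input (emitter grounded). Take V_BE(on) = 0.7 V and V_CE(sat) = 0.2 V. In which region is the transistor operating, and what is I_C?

Assume active: I_B = (6.8 − 0.7)/150 = 0.0407 mA, giving I_C = β·I_B = 8.13 mA.
But then V_CE = 9.3 − 8.13×5.6 = -36.2 V < V_CE(sat) = 0.2 V — impossible in the active region.
So the transistor is saturated. With V_CE = 0.2 V, I_C = (V_CC − 0.2)/R_C = 9.1/5.6 = 1.63 mA.
Check: β·I_B = 8.13 mA > I_C = 1.63 mA, confirming saturation.

saturation; I_C ≈ 1.6 mA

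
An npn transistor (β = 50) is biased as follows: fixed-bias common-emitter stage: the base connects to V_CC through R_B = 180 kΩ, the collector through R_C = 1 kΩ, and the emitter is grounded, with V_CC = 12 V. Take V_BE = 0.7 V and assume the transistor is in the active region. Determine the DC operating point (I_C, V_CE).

I_C ≈ 3.1 mA, V_CE ≈ 8.9 V

Base loop: V_CC = I_B·R_B + V_BE, so I_B = (12 − 0.7)/180 kΩ = 0.0628 mA.
In the active region I_C = β·I_B = 50 × 0.0628 = 3.14 mA.
Collector loop: V_CE = V_CC − I_C·R_C = 12 − 3.14×1 = 8.86 V.
Since V_CE = 8.86 V > V_CE(sat) ≈ 0.2 V, the transistor is in the active region as assumed.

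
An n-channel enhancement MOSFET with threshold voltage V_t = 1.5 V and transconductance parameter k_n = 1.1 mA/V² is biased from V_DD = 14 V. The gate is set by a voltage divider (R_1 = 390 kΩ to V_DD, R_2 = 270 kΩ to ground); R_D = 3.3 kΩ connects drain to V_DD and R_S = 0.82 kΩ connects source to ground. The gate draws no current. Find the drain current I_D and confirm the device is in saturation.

V_G = V_DD·R_2/(R_1+R_2) = 14×270/660 = 5.73 V.
Assume saturation: I_D = (k_n/2)(V_GS − V_t)² with V_GS = V_G − I_D·R_S = 5.73 − 0.82·I_D.
Substituting gives 0.37·I_D² − 4.81·I_D + 9.83 = 0, with roots I_D = 2.54 or 10.5 mA.
The root I_D = 10.5 mA gives V_GS = -2.86 V ≤ V_t, so take I_D = 2.54 mA.
Then V_GS = 3.65 V and V_DS = V_DD − I_D(R_D+R_S) = 14 − 2.54×4.12 = 3.55 V.
Saturation requires V_DS ≥ V_GS − V_t = 2.15 V; 3.55 ≥ 2.15 ✓.

I_D ≈ 2.5 mA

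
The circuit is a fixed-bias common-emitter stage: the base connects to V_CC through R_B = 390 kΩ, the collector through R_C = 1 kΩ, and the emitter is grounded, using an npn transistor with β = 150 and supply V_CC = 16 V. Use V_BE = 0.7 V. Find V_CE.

V_CE ≈ 10 V

Base loop: V_CC = I_B·R_B + V_BE, so I_B = (16 − 0.7)/390 kΩ = 0.0392 mA.
In the active region I_C = β·I_B = 150 × 0.0392 = 5.88 mA.
Collector loop: V_CE = V_CC − I_C·R_C = 16 − 5.88×1 = 10.1 V.
Since V_CE = 10.1 V > V_CE(sat) ≈ 0.2 V, the transistor is in the active region as assumed.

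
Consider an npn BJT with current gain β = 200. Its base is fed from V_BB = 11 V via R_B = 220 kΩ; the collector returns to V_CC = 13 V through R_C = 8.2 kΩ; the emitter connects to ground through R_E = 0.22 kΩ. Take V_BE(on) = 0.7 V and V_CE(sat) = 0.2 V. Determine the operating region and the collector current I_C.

saturation; I_C ≈ 1.5 mA

Assume active: I_B = (11 − 0.7)/(220 + 201×0.22) = 0.039 mA, I_C = β·I_B = 7.8 mA.
Then V_CE = 13 − 7.8×8.2 − 7.84×0.22 = -52.7 V < 0.2 V — the active assumption fails.
Re-solve with V_CE = 0.2 V. KCL at the emitter: V_E/R_E = (V_BB−0.7−V_E)/R_B + (V_CC−0.2−V_E)/R_C, giving V_E = 0.344 V.
I_C = (V_CC − 0.2 − V_E)/R_C = (12.8 − 0.344)/8.2 = 1.52 mA.
Check: I_B = (10.3 − 0.344)/220 = 0.0453 mA, and β·I_B = 9.05 mA > I_C, confirming saturation.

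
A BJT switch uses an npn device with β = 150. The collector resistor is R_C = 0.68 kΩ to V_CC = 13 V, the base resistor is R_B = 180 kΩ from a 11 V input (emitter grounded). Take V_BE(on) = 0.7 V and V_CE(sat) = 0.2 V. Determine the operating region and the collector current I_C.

active; I_C ≈ 8.6 mA

Assume active. Base-emitter loop: I_B = (V_BB − V_BE)/R_B = (11 − 0.7)/180 = 0.0572 mA.
I_C = β·I_B = 150×0.0572 = 8.58 mA.
V_CE = V_CC − I_C·R_C = 13 − 8.58×0.68 = 7.16 V > V_CE(sat), so the active-region assumption holds.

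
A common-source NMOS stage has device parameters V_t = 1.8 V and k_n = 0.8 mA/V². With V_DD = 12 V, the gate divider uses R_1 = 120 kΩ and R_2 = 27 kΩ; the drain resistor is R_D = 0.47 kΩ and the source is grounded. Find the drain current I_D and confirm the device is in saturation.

V_G = V_DD·R_2/(R_1+R_2) = 12×27/147 = 2.2 V. With the source grounded, V_GS = V_G = 2.2 V.
Assume saturation: I_D = (k_n/2)(V_GS − V_t)² = (0.8/2)×(2.2 − 1.8)² = 0.4×0.404² = 0.0653 mA.
V_DS = V_DD − I_D·R_D = 12 − 0.0653×0.47 = 12 V.
Saturation requires V_DS ≥ V_GS − V_t = 0.404 V; 12 ≥ 0.404 ✓.

I_D ≈ 0.065 mA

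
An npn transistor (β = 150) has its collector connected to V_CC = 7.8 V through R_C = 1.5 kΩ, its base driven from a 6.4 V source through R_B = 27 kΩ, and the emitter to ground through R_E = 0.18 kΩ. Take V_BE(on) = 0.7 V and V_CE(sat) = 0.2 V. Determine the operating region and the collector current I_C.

saturation; I_C ≈ 4.5 mA

Assume active: I_B = (6.4 − 0.7)/(27 + 151×0.18) = 0.105 mA, I_C = β·I_B = 15.8 mA.
Then V_CE = 7.8 − 15.8×1.5 − 15.9×0.18 = -18.7 V < 0.2 V — the active assumption fails.
Re-solve with V_CE = 0.2 V. KCL at the emitter: V_E/R_E = (V_BB−0.7−V_E)/R_B + (V_CC−0.2−V_E)/R_C, giving V_E = 0.843 V.
I_C = (V_CC − 0.2 − V_E)/R_C = (7.6 − 0.843)/1.5 = 4.5 mA.
Check: I_B = (5.7 − 0.843)/27 = 0.18 mA, and β·I_B = 27 mA > I_C, confirming saturation.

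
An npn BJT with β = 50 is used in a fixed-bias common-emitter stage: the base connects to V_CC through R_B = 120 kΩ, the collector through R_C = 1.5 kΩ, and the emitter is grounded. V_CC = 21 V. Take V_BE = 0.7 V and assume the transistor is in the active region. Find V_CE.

Base loop: V_CC = I_B·R_B + V_BE, so I_B = (21 − 0.7)/120 kΩ = 0.169 mA.
In the active region I_C = β·I_B = 50 × 0.169 = 8.46 mA.
Collector loop: V_CE = V_CC − I_C·R_C = 21 − 8.46×1.5 = 8.31 V.
Since V_CE = 8.31 V > V_CE(sat) ≈ 0.2 V, the transistor is in the active region as assumed.

V_CE ≈ 8.3 V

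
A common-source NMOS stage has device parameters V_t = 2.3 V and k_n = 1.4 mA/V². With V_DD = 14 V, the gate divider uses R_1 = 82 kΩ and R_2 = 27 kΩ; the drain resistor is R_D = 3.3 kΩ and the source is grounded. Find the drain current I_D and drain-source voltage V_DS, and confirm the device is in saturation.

V_G = V_DD·R_2/(R_1+R_2) = 14×27/109 = 3.47 V. With the source grounded, V_GS = V_G = 3.47 V.
Assume saturation: I_D = (k_n/2)(V_GS − V_t)² = (1.4/2)×(3.47 − 2.3)² = 0.7×1.17² = 0.955 mA.
V_DS = V_DD − I_D·R_D = 14 − 0.955×3.3 = 10.8 V.
Saturation requires V_DS ≥ V_GS − V_t = 1.17 V; 10.8 ≥ 1.17 ✓.

I_D ≈ 0.95 mA, V_DS ≈ 11 V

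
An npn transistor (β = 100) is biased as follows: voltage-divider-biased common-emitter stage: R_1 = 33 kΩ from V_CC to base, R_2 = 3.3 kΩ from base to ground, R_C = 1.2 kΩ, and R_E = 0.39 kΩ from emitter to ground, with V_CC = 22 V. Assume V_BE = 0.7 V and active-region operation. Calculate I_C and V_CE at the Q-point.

Thevenize the base divider: V_Th = V_CC·R_2/(R_1+R_2) = 22×3.3/36.3 = 2 V, R_Th = R_1‖R_2 = 3 kΩ.
Base-emitter loop: V_Th = I_B·R_Th + V_BE + (β+1)I_B·R_E, so I_B = (2 − 0.7) / (3 + 101×0.39) = 0.0307 mA.
I_C = β·I_B = 100×0.0307 = 3.07 mA, and I_E = (β+1)I_B = 3.1 mA.
V_CE = V_CC − I_C·R_C − I_E·R_E = 22 − 3.07×1.2 − 3.1×0.39 = 17.1 V.
V_CE = 17.1 V > 0.2 V confirms active-region operation.

I_C ≈ 3.1 mA, V_CE ≈ 17 V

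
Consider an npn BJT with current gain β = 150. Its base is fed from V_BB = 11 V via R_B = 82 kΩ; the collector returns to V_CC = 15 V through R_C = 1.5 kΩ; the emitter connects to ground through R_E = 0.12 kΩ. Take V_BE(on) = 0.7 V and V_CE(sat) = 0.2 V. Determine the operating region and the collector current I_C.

saturation; I_C ≈ 9.1 mA

Assume active: I_B = (11 − 0.7)/(82 + 151×0.12) = 0.103 mA, I_C = β·I_B = 15.4 mA.
Then V_CE = 15 − 15.4×1.5 − 15.5×0.12 = -10 V < 0.2 V — the active assumption fails.
Re-solve with V_CE = 0.2 V. KCL at the emitter: V_E/R_E = (V_BB−0.7−V_E)/R_B + (V_CC−0.2−V_E)/R_C, giving V_E = 1.11 V.
I_C = (V_CC − 0.2 − V_E)/R_C = (14.8 − 1.11)/1.5 = 9.13 mA.
Check: I_B = (10.3 − 1.11)/82 = 0.112 mA, and β·I_B = 16.8 mA > I_C, confirming saturation.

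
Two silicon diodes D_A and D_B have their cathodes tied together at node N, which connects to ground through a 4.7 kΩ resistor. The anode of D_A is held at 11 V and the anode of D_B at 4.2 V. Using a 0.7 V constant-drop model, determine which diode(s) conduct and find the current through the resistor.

Only D_A conducts; I_R ≈ 2.2 mA

Assume both conduct. Then node N would need to be at both 11−0.7 = 10.3 V and 4.2−0.7 = 3.5 V, which is impossible.
Assume only D_A conducts: V_N = 11 − 0.7 = 10.3 V, so I_R = 10.3/4.7 = 2.19 mA.
Check D_B: its anode-to-cathode voltage is 4.2 − 10.3 = -6.1 V < 0.7 V, so it is off. The assumption is consistent.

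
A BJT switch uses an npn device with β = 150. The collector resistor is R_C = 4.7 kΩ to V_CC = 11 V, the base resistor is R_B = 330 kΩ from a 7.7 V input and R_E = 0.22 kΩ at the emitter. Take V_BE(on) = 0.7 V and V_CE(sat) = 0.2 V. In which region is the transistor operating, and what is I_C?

Assume active: I_B = (7.7 − 0.7)/(330 + 151×0.22) = 0.0193 mA, I_C = β·I_B = 2.89 mA.
Then V_CE = 11 − 2.89×4.7 − 2.91×0.22 = -3.23 V < 0.2 V — the active assumption fails.
Re-solve with V_CE = 0.2 V. KCL at the emitter: V_E/R_E = (V_BB−0.7−V_E)/R_B + (V_CC−0.2−V_E)/R_C, giving V_E = 0.487 V.
I_C = (V_CC − 0.2 − V_E)/R_C = (10.8 − 0.487)/4.7 = 2.19 mA.
Check: I_B = (7 − 0.487)/330 = 0.0197 mA, and β·I_B = 2.96 mA > I_C, confirming saturation.

saturation; I_C ≈ 2.2 mA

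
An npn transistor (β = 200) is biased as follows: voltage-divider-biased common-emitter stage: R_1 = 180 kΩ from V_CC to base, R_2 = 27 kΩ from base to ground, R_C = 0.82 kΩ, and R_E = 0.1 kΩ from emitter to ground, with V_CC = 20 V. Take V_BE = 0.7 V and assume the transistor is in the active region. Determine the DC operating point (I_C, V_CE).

I_C ≈ 8.8 mA, V_CE ≈ 12 V

Thevenize the base divider: V_Th = V_CC·R_2/(R_1+R_2) = 20×27/207 = 2.61 V, R_Th = R_1‖R_2 = 23.5 kΩ.
Base-emitter loop: V_Th = I_B·R_Th + V_BE + (β+1)I_B·R_E, so I_B = (2.61 − 0.7) / (23.5 + 201×0.1) = 0.0438 mA.
I_C = β·I_B = 200×0.0438 = 8.76 mA, and I_E = (β+1)I_B = 8.8 mA.
V_CE = V_CC − I_C·R_C − I_E·R_E = 20 − 8.76×0.82 − 8.8×0.1 = 11.9 V.
V_CE = 11.9 V > 0.2 V confirms active-region operation.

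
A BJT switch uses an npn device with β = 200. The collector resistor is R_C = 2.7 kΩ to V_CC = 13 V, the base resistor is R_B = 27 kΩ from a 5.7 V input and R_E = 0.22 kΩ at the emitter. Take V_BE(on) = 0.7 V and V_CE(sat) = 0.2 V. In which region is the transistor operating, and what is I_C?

Assume active: I_B = (5.7 − 0.7)/(27 + 201×0.22) = 0.0702 mA, I_C = β·I_B = 14 mA.
Then V_CE = 13 − 14×2.7 − 14.1×0.22 = -28 V < 0.2 V — the active assumption fails.
Re-solve with V_CE = 0.2 V. KCL at the emitter: V_E/R_E = (V_BB−0.7−V_E)/R_B + (V_CC−0.2−V_E)/R_C, giving V_E = 0.995 V.
I_C = (V_CC − 0.2 − V_E)/R_C = (12.8 − 0.995)/2.7 = 4.37 mA.
Check: I_B = (5 − 0.995)/27 = 0.148 mA, and β·I_B = 29.7 mA > I_C, confirming saturation.

saturation; I_C ≈ 4.4 mA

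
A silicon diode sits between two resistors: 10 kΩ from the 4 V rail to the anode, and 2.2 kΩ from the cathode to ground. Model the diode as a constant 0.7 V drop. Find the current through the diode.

The two resistors are in series with the diode, so KVL gives 4 = I·10 + 0.7 + I·2.2.
I = (4 − 0.7) / (10 + 2.2) kΩ = 3.3 / 12.2 = 0.27 mA.

I ≈ 0.27 mA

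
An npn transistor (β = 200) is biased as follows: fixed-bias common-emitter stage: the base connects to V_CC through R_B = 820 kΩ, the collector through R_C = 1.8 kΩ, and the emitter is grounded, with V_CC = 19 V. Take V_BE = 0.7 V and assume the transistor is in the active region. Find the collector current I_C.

Base loop: V_CC = I_B·R_B + V_BE, so I_B = (19 − 0.7)/820 kΩ = 0.0223 mA.
In the active region I_C = β·I_B = 200 × 0.0223 = 4.46 mA.
Collector loop: V_CE = V_CC − I_C·R_C = 19 − 4.46×1.8 = 11 V.
Since V_CE = 11 V > V_CE(sat) ≈ 0.2 V, the transistor is in the active region as assumed.

I_C ≈ 4.5 mA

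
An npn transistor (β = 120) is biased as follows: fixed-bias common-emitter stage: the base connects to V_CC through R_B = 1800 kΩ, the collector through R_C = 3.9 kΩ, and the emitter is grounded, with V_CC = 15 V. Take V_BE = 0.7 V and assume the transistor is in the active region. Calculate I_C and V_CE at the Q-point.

Base loop: V_CC = I_B·R_B + V_BE, so I_B = (15 − 0.7)/1800 kΩ = 0.00794 mA.
In the active region I_C = β·I_B = 120 × 0.00794 = 0.953 mA.
Collector loop: V_CE = V_CC − I_C·R_C = 15 − 0.953×3.9 = 11.3 V.
Since V_CE = 11.3 V > V_CE(sat) ≈ 0.2 V, the transistor is in the active region as assumed.

I_C ≈ 0.95 mA, V_CE ≈ 11 V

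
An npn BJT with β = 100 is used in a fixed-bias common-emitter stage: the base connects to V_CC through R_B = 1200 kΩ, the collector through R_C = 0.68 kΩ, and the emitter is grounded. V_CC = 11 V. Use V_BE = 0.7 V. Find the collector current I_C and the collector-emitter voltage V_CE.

Base loop: V_CC = I_B·R_B + V_BE, so I_B = (11 − 0.7)/1200 kΩ = 0.00858 mA.
In the active region I_C = β·I_B = 100 × 0.00858 = 0.858 mA.
Collector loop: V_CE = V_CC − I_C·R_C = 11 − 0.858×0.68 = 10.4 V.
Since V_CE = 10.4 V > V_CE(sat) ≈ 0.2 V, the transistor is in the active region as assumed.

I_C ≈ 0.86 mA, V_CE ≈ 10 V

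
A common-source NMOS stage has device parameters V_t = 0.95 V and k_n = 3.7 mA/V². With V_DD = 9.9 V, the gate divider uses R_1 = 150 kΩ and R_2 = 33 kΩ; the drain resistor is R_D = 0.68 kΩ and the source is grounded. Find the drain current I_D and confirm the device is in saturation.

V_G = V_DD·R_2/(R_1+R_2) = 9.9×33/183 = 1.79 V. With the source grounded, V_GS = V_G = 1.79 V.
Assume saturation: I_D = (k_n/2)(V_GS − V_t)² = (3.7/2)×(1.79 − 0.95)² = 1.85×0.835² = 1.29 mA.
V_DS = V_DD − I_D·R_D = 9.9 − 1.29×0.68 = 9.02 V.
Saturation requires V_DS ≥ V_GS − V_t = 0.835 V; 9.02 ≥ 0.835 ✓.

I_D ≈ 1.3 mA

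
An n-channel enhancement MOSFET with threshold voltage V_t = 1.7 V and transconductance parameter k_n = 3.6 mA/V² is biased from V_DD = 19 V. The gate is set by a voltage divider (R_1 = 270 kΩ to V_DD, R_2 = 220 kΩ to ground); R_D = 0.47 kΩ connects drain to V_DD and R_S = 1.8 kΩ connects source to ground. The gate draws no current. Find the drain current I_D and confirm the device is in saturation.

I_D ≈ 3.1 mA

V_G = V_DD·R_2/(R_1+R_2) = 19×220/490 = 8.53 V.
Assume saturation: I_D = (k_n/2)(V_GS − V_t)² with V_GS = V_G − I_D·R_S = 8.53 − 1.8·I_D.
Substituting gives 5.83·I_D² − 45.3·I_D + 84 = 0, with roots I_D = 3.07 or 4.69 mA.
The root I_D = 4.69 mA gives V_GS = 0.0855 V ≤ V_t, so take I_D = 3.07 mA.
Then V_GS = 3.01 V and V_DS = V_DD − I_D(R_D+R_S) = 19 − 3.07×2.27 = 12 V.
Saturation requires V_DS ≥ V_GS − V_t = 1.31 V; 12 ≥ 1.31 ✓.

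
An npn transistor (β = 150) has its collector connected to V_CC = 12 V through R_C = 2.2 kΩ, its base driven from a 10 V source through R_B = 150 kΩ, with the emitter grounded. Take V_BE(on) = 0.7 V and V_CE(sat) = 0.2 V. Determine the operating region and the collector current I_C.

saturation; I_C ≈ 5.4 mA

Assume active: I_B = (10 − 0.7)/150 = 0.062 mA, giving I_C = β·I_B = 9.3 mA.
But then V_CE = 12 − 9.3×2.2 = -8.46 V < V_CE(sat) = 0.2 V — impossible in the active region.
So the transistor is saturated. With V_CE = 0.2 V, I_C = (V_CC − 0.2)/R_C = 11.8/2.2 = 5.36 mA.
Check: β·I_B = 9.3 mA > I_C = 5.36 mA, confirming saturation.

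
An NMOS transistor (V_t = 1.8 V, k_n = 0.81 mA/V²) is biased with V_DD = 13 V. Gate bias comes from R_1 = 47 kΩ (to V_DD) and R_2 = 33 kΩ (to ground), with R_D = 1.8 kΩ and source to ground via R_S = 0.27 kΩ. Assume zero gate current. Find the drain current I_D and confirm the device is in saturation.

V_G = V_DD·R_2/(R_1+R_2) = 13×33/80 = 5.36 V.
Assume saturation: I_D = (k_n/2)(V_GS − V_t)² with V_GS = V_G − I_D·R_S = 5.36 − 0.27·I_D.
Substituting gives 0.0295·I_D² − 1.78·I_D + 5.14 = 0, with roots I_D = 3.04 or 57.2 mA.
The root I_D = 57.2 mA gives V_GS = -10.1 V ≤ V_t, so take I_D = 3.04 mA.
Then V_GS = 4.54 V and V_DS = V_DD − I_D(R_D+R_S) = 13 − 3.04×2.07 = 6.7 V.
Saturation requires V_DS ≥ V_GS − V_t = 2.74 V; 6.7 ≥ 2.74 ✓.

I_D ≈ 3 mA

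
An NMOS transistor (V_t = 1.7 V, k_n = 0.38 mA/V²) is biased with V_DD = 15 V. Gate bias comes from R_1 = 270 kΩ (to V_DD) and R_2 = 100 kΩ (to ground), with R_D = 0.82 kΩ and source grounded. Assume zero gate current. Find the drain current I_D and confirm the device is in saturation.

I_D ≈ 1.1 mA

V_G = V_DD·R_2/(R_1+R_2) = 15×100/370 = 4.05 V. With the source grounded, V_GS = V_G = 4.05 V.
Assume saturation: I_D = (k_n/2)(V_GS − V_t)² = (0.38/2)×(4.05 − 1.7)² = 0.19×2.35² = 1.05 mA.
V_DS = V_DD − I_D·R_D = 15 − 1.05×0.82 = 14.1 V.
Saturation requires V_DS ≥ V_GS − V_t = 2.35 V; 14.1 ≥ 2.35 ✓.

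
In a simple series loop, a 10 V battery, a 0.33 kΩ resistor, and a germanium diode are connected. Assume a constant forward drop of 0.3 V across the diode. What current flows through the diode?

I ≈ 29 mA

KVL around the loop: 10 = V_D + I·R = 0.3 + I × 0.33 kΩ.
So I = (10 − 0.3) / 0.33 kΩ = 9.7 / 0.33 = 29.4 mA.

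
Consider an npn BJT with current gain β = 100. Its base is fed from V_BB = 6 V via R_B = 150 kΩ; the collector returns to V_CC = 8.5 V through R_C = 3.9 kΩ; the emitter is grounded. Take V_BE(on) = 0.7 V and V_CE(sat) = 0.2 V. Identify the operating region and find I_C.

saturation; I_C ≈ 2.1 mA

Assume active: I_B = (6 − 0.7)/150 = 0.0353 mA, giving I_C = β·I_B = 3.53 mA.
But then V_CE = 8.5 − 3.53×3.9 = -5.28 V < V_CE(sat) = 0.2 V — impossible in the active region.
So the transistor is saturated. With V_CE = 0.2 V, I_C = (V_CC − 0.2)/R_C = 8.3/3.9 = 2.13 mA.
Check: β·I_B = 3.53 mA > I_C = 2.13 mA, confirming saturation.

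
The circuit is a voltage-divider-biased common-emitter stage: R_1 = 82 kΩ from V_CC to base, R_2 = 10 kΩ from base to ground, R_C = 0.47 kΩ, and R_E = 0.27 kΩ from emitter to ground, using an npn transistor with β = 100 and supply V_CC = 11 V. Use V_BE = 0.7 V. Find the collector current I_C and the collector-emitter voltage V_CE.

I_C ≈ 1.4 mA, V_CE ≈ 10 V

Thevenize the base divider: V_Th = V_CC·R_2/(R_1+R_2) = 11×10/92 = 1.2 V, R_Th = R_1‖R_2 = 8.91 kΩ.
Base-emitter loop: V_Th = I_B·R_Th + V_BE + (β+1)I_B·R_E, so I_B = (1.2 − 0.7) / (8.91 + 101×0.27) = 0.0137 mA.
I_C = β·I_B = 100×0.0137 = 1.37 mA, and I_E = (β+1)I_B = 1.38 mA.
V_CE = V_CC − I_C·R_C − I_E·R_E = 11 − 1.37×0.47 − 1.38×0.27 = 9.98 V.
V_CE = 9.98 V > 0.2 V confirms active-region operation.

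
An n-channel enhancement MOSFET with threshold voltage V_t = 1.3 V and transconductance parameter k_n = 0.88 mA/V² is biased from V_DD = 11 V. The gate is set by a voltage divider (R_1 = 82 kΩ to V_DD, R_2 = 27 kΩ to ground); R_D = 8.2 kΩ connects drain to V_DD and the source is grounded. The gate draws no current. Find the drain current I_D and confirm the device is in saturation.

V_G = V_DD·R_2/(R_1+R_2) = 11×27/109 = 2.72 V. With the source grounded, V_GS = V_G = 2.72 V.
Assume saturation: I_D = (k_n/2)(V_GS − V_t)² = (0.88/2)×(2.72 − 1.3)² = 0.44×1.42² = 0.893 mA.
V_DS = V_DD − I_D·R_D = 11 − 0.893×8.2 = 3.68 V.
Saturation requires V_DS ≥ V_GS − V_t = 1.42 V; 3.68 ≥ 1.42 ✓.

I_D ≈ 0.89 mA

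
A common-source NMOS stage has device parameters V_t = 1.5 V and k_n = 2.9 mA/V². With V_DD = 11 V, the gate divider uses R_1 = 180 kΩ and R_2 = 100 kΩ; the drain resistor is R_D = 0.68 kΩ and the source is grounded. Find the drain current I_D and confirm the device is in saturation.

V_G = V_DD·R_2/(R_1+R_2) = 11×100/280 = 3.93 V. With the source grounded, V_GS = V_G = 3.93 V.
Assume saturation: I_D = (k_n/2)(V_GS − V_t)² = (2.9/2)×(3.93 − 1.5)² = 1.45×2.43² = 8.55 mA.
V_DS = V_DD − I_D·R_D = 11 − 8.55×0.68 = 5.18 V.
Saturation requires V_DS ≥ V_GS − V_t = 2.43 V; 5.18 ≥ 2.43 ✓.

I_D ≈ 8.6 mA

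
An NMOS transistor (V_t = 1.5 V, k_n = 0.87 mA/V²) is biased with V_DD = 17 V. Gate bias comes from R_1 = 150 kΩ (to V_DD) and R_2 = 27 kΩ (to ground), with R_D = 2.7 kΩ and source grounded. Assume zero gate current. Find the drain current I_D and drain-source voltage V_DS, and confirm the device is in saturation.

V_G = V_DD·R_2/(R_1+R_2) = 17×27/177 = 2.59 V. With the source grounded, V_GS = V_G = 2.59 V.
Assume saturation: I_D = (k_n/2)(V_GS − V_t)² = (0.87/2)×(2.59 − 1.5)² = 0.435×1.09² = 0.52 mA.
V_DS = V_DD − I_D·R_D = 17 − 0.52×2.7 = 15.6 V.
Saturation requires V_DS ≥ V_GS − V_t = 1.09 V; 15.6 ≥ 1.09 ✓.

I_D ≈ 0.52 mA, V_DS ≈ 16 V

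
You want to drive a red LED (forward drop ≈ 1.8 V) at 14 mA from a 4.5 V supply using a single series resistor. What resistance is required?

R ≈ 0.19 kΩ

The resistor drops V_S − V_D = 4.5 − 1.8 = 2.7 V at 14 mA.
R = 2.7 V / 14 mA = 0.193 kΩ.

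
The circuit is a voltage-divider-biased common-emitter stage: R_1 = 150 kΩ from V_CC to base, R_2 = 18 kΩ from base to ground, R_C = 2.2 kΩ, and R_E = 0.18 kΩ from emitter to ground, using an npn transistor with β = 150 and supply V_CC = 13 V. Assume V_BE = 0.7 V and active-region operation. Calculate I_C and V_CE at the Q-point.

I_C ≈ 2.4 mA, V_CE ≈ 7.3 V

Thevenize the base divider: V_Th = V_CC·R_2/(R_1+R_2) = 13×18/168 = 1.39 V, R_Th = R_1‖R_2 = 16.1 kΩ.
Base-emitter loop: V_Th = I_B·R_Th + V_BE + (β+1)I_B·R_E, so I_B = (1.39 − 0.7) / (16.1 + 151×0.18) = 0.016 mA.
I_C = β·I_B = 150×0.016 = 2.4 mA, and I_E = (β+1)I_B = 2.42 mA.
V_CE = V_CC − I_C·R_C − I_E·R_E = 13 − 2.4×2.2 − 2.42×0.18 = 7.28 V.
V_CE = 7.28 V > 0.2 V confirms active-region operation.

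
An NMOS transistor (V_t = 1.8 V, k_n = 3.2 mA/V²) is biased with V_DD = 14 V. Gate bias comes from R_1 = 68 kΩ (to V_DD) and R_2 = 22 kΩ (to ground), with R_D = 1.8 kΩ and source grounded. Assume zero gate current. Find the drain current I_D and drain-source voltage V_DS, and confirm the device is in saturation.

V_G = V_DD·R_2/(R_1+R_2) = 14×22/90 = 3.42 V. With the source grounded, V_GS = V_G = 3.42 V.
Assume saturation: I_D = (k_n/2)(V_GS − V_t)² = (3.2/2)×(3.42 − 1.8)² = 1.6×1.62² = 4.21 mA.
V_DS = V_DD − I_D·R_D = 14 − 4.21×1.8 = 6.42 V.
Saturation requires V_DS ≥ V_GS − V_t = 1.62 V; 6.42 ≥ 1.62 ✓.

I_D ≈ 4.2 mA, V_DS ≈ 6.4 V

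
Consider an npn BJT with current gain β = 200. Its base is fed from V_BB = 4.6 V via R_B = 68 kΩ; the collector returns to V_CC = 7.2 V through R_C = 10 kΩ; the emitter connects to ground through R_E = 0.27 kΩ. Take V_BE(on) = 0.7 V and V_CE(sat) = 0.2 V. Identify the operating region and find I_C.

Assume active: I_B = (4.6 − 0.7)/(68 + 201×0.27) = 0.0319 mA, I_C = β·I_B = 6.38 mA.
Then V_CE = 7.2 − 6.38×10 − 6.41×0.27 = -58.3 V < 0.2 V — the active assumption fails.
Re-solve with V_CE = 0.2 V. KCL at the emitter: V_E/R_E = (V_BB−0.7−V_E)/R_B + (V_CC−0.2−V_E)/R_C, giving V_E = 0.198 V.
I_C = (V_CC − 0.2 − V_E)/R_C = (7 − 0.198)/10 = 0.68 mA.
Check: I_B = (3.9 − 0.198)/68 = 0.0544 mA, and β·I_B = 10.9 mA > I_C, confirming saturation.

saturation; I_C ≈ 0.68 mA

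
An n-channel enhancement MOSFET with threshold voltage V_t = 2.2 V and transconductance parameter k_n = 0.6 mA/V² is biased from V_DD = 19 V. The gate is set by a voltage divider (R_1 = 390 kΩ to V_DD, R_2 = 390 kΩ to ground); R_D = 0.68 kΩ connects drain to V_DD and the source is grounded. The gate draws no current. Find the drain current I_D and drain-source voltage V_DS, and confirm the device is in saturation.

I_D ≈ 16 mA, V_DS ≈ 8.1 V

V_G = V_DD·R_2/(R_1+R_2) = 19×390/780 = 9.5 V. With the source grounded, V_GS = V_G = 9.5 V.
Assume saturation: I_D = (k_n/2)(V_GS − V_t)² = (0.6/2)×(9.5 − 2.2)² = 0.3×7.3² = 16 mA.
V_DS = V_DD − I_D·R_D = 19 − 16×0.68 = 8.13 V.
Saturation requires V_DS ≥ V_GS − V_t = 7.3 V; 8.13 ≥ 7.3 ✓.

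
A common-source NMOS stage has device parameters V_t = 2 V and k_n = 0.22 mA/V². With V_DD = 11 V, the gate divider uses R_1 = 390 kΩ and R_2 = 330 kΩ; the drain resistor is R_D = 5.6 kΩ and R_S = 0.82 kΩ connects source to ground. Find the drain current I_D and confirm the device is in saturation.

V_G = V_DD·R_2/(R_1+R_2) = 11×330/720 = 5.04 V.
Assume saturation: I_D = (k_n/2)(V_GS − V_t)² with V_GS = V_G − I_D·R_S = 5.04 − 0.82·I_D.
Substituting gives 0.074·I_D² − 1.55·I_D + 1.02 = 0, with roots I_D = 0.679 or 20.3 mA.
The root I_D = 20.3 mA gives V_GS = -11.6 V ≤ V_t, so take I_D = 0.679 mA.
Then V_GS = 4.48 V and V_DS = V_DD − I_D(R_D+R_S) = 11 − 0.679×6.42 = 6.64 V.
Saturation requires V_DS ≥ V_GS − V_t = 2.48 V; 6.64 ≥ 2.48 ✓.

I_D ≈ 0.68 mA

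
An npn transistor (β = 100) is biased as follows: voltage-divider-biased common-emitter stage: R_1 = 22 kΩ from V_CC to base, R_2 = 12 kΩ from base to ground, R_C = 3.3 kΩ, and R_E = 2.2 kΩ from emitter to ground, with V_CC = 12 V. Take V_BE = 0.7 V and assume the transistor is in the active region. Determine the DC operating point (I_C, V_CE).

Thevenize the base divider: V_Th = V_CC·R_2/(R_1+R_2) = 12×12/34 = 4.24 V, R_Th = R_1‖R_2 = 7.76 kΩ.
Base-emitter loop: V_Th = I_B·R_Th + V_BE + (β+1)I_B·R_E, so I_B = (4.24 − 0.7) / (7.76 + 101×2.2) = 0.0154 mA.
I_C = β·I_B = 100×0.0154 = 1.54 mA, and I_E = (β+1)I_B = 1.55 mA.
V_CE = V_CC − I_C·R_C − I_E·R_E = 12 − 1.54×3.3 − 1.55×2.2 = 3.51 V.
V_CE = 3.51 V > 0.2 V confirms active-region operation.

I_C ≈ 1.5 mA, V_CE ≈ 3.5 V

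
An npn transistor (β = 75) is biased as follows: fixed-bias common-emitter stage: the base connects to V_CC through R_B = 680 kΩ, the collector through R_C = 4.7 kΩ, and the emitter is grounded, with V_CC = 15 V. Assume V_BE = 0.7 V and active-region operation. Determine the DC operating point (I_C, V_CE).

I_C ≈ 1.6 mA, V_CE ≈ 7.6 V

Base loop: V_CC = I_B·R_B + V_BE, so I_B = (15 − 0.7)/680 kΩ = 0.021 mA.
In the active region I_C = β·I_B = 75 × 0.021 = 1.58 mA.
Collector loop: V_CE = V_CC − I_C·R_C = 15 − 1.58×4.7 = 7.59 V.
Since V_CE = 7.59 V > V_CE(sat) ≈ 0.2 V, the transistor is in the active region as assumed.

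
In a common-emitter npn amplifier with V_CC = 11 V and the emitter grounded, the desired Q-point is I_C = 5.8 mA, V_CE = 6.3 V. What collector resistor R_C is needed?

Collector loop: V_CC = I_C·R_C + V_CE.
R_C = (V_CC − V_CE)/I_C = (11 − 6.3)/5.8 = 0.81 kΩ.

R_C ≈ 0.81 kΩ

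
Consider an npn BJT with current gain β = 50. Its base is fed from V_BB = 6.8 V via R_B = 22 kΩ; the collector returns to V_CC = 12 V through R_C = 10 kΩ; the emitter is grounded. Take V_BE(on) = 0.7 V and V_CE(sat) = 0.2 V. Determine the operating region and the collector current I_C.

saturation; I_C ≈ 1.2 mA

Assume active: I_B = (6.8 − 0.7)/22 = 0.277 mA, giving I_C = β·I_B = 13.9 mA.
But then V_CE = 12 − 13.9×10 = -127 V < V_CE(sat) = 0.2 V — impossible in the active region.
So the transistor is saturated. With V_CE = 0.2 V, I_C = (V_CC − 0.2)/R_C = 11.8/10 = 1.18 mA.
Check: β·I_B = 13.9 mA > I_C = 1.18 mA, confirming saturation.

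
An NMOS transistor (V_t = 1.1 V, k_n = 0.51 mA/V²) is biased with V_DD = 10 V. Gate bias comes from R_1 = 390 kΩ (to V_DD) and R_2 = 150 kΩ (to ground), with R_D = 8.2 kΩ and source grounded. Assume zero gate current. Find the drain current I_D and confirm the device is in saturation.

V_G = V_DD·R_2/(R_1+R_2) = 10×150/540 = 2.78 V. With the source grounded, V_GS = V_G = 2.78 V.
Assume saturation: I_D = (k_n/2)(V_GS − V_t)² = (0.51/2)×(2.78 − 1.1)² = 0.255×1.68² = 0.718 mA.
V_DS = V_DD − I_D·R_D = 10 − 0.718×8.2 = 4.11 V.
Saturation requires V_DS ≥ V_GS − V_t = 1.68 V; 4.11 ≥ 1.68 ✓.

I_D ≈ 0.72 mA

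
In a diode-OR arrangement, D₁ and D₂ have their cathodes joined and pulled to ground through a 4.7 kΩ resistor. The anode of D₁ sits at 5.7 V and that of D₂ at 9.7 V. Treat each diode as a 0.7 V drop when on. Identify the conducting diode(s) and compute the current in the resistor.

Assume both conduct. Then node N would need to be at both 5.7−0.7 = 5 V and 9.7−0.7 = 9 V, which is impossible.
Assume only D₂ conducts: V_N = 9.7 − 0.7 = 9 V, so I_R = 9/4.7 = 1.91 mA.
Check D₁: its anode-to-cathode voltage is 5.7 − 9 = -3.3 V < 0.7 V, so it is off. The assumption is consistent.

Only D₂ conducts; I_R ≈ 1.9 mA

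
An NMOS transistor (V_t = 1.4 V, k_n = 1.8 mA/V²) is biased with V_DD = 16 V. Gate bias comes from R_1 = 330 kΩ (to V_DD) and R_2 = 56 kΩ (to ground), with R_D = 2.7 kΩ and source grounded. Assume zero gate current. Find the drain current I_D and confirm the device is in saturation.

V_G = V_DD·R_2/(R_1+R_2) = 16×56/386 = 2.32 V. With the source grounded, V_GS = V_G = 2.32 V.
Assume saturation: I_D = (k_n/2)(V_GS − V_t)² = (1.8/2)×(2.32 − 1.4)² = 0.9×0.921² = 0.764 mA.
V_DS = V_DD − I_D·R_D = 16 − 0.764×2.7 = 13.9 V.
Saturation requires V_DS ≥ V_GS − V_t = 0.921 V; 13.9 ≥ 0.921 ✓.

I_D ≈ 0.76 mA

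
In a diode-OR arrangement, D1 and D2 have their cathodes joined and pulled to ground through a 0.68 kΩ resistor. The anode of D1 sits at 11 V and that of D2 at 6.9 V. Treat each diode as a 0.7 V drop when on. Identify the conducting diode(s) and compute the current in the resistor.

Assume both conduct. Then node N would need to be at both 11−0.7 = 10.3 V and 6.9−0.7 = 6.2 V, which is impossible.
Assume only D1 conducts: V_N = 11 − 0.7 = 10.3 V, so I_R = 10.3/0.68 = 15.1 mA.
Check D2: its anode-to-cathode voltage is 6.9 − 10.3 = -3.4 V < 0.7 V, so it is off. The assumption is consistent.

Only D1 conducts; I_R ≈ 15 mA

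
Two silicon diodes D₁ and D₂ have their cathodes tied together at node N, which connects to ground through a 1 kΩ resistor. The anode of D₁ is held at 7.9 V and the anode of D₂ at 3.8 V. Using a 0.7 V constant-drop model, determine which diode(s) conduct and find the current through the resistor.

Only D₁ conducts; I_R ≈ 7.2 mA

Assume both conduct. Then node N would need to be at both 7.9−0.7 = 7.2 V and 3.8−0.7 = 3.1 V, which is impossible.
Assume only D₁ conducts: V_N = 7.9 − 0.7 = 7.2 V, so I_R = 7.2/1 = 7.2 mA.
Check D₂: its anode-to-cathode voltage is 3.8 − 7.2 = -3.4 V < 0.7 V, so it is off. The assumption is consistent.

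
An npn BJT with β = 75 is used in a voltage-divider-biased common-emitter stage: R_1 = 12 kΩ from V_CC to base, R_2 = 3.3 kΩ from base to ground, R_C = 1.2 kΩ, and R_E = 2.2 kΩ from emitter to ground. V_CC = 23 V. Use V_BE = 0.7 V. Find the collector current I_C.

Thevenize the base divider: V_Th = V_CC·R_2/(R_1+R_2) = 23×3.3/15.3 = 4.96 V, R_Th = R_1‖R_2 = 2.59 kΩ.
Base-emitter loop: V_Th = I_B·R_Th + V_BE + (β+1)I_B·R_E, so I_B = (4.96 − 0.7) / (2.59 + 76×2.2) = 0.0251 mA.
I_C = β·I_B = 75×0.0251 = 1.88 mA, and I_E = (β+1)I_B = 1.91 mA.
V_CE = V_CC − I_C·R_C − I_E·R_E = 23 − 1.88×1.2 − 1.91×2.2 = 16.5 V.
V_CE = 16.5 V > 0.2 V confirms active-region operation.

I_C ≈ 1.9 mA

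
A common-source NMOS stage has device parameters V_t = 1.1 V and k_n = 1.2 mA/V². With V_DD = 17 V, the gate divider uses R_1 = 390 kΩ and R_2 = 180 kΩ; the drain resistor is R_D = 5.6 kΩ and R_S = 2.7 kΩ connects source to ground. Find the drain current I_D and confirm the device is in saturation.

I_D ≈ 1.1 mA

V_G = V_DD·R_2/(R_1+R_2) = 17×180/570 = 5.37 V.
Assume saturation: I_D = (k_n/2)(V_GS − V_t)² with V_GS = V_G − I_D·R_S = 5.37 − 2.7·I_D.
Substituting gives 4.37·I_D² − 14.8·I_D + 10.9 = 0, with roots I_D = 1.08 or 2.31 mA.
The root I_D = 2.31 mA gives V_GS = -0.861 V ≤ V_t, so take I_D = 1.08 mA.
Then V_GS = 2.44 V and V_DS = V_DD − I_D(R_D+R_S) = 17 − 1.08×8.3 = 8.01 V.
Saturation requires V_DS ≥ V_GS − V_t = 1.34 V; 8.01 ≥ 1.34 ✓.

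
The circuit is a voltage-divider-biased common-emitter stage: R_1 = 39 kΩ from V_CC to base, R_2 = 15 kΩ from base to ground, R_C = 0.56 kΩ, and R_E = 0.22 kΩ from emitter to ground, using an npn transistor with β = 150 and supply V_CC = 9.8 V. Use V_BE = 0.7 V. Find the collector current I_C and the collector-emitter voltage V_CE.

I_C ≈ 6.9 mA, V_CE ≈ 4.4 V

Thevenize the base divider: V_Th = V_CC·R_2/(R_1+R_2) = 9.8×15/54 = 2.72 V, R_Th = R_1‖R_2 = 10.8 kΩ.
Base-emitter loop: V_Th = I_B·R_Th + V_BE + (β+1)I_B·R_E, so I_B = (2.72 − 0.7) / (10.8 + 151×0.22) = 0.0459 mA.
I_C = β·I_B = 150×0.0459 = 6.89 mA, and I_E = (β+1)I_B = 6.93 mA.
V_CE = V_CC − I_C·R_C − I_E·R_E = 9.8 − 6.89×0.56 − 6.93×0.22 = 4.42 V.
V_CE = 4.42 V > 0.2 V confirms active-region operation.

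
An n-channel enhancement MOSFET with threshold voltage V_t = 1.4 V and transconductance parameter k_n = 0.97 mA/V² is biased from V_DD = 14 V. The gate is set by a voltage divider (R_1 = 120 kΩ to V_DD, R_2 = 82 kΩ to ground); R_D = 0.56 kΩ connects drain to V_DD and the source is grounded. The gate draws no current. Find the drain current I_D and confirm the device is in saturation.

V_G = V_DD·R_2/(R_1+R_2) = 14×82/202 = 5.68 V. With the source grounded, V_GS = V_G = 5.68 V.
Assume saturation: I_D = (k_n/2)(V_GS − V_t)² = (0.97/2)×(5.68 − 1.4)² = 0.485×4.28² = 8.9 mA.
V_DS = V_DD − I_D·R_D = 14 − 8.9×0.56 = 9.02 V.
Saturation requires V_DS ≥ V_GS − V_t = 4.28 V; 9.02 ≥ 4.28 ✓.

I_D ≈ 8.9 mA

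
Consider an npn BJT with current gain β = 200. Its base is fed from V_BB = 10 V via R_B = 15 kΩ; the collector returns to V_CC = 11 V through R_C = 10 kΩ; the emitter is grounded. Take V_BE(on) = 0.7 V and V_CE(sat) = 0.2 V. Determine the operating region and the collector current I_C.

saturation; I_C ≈ 1.1 mA

Assume active: I_B = (10 − 0.7)/15 = 0.62 mA, giving I_C = β·I_B = 124 mA.
But then V_CE = 11 − 124×10 = -1230 V < V_CE(sat) = 0.2 V — impossible in the active region.
So the transistor is saturated. With V_CE = 0.2 V, I_C = (V_CC − 0.2)/R_C = 10.8/10 = 1.08 mA.
Check: β·I_B = 124 mA > I_C = 1.08 mA, confirming saturation.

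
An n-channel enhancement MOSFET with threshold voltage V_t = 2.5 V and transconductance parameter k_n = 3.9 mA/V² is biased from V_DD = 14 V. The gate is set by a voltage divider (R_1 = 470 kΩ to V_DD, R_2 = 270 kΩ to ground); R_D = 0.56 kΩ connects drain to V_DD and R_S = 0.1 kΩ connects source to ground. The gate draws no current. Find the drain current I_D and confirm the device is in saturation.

V_G = V_DD·R_2/(R_1+R_2) = 14×270/740 = 5.11 V.
Assume saturation: I_D = (k_n/2)(V_GS − V_t)² with V_GS = V_G − I_D·R_S = 5.11 − 0.1·I_D.
Substituting gives 0.0195·I_D² − 2.02·I_D + 13.3 = 0, with roots I_D = 7.06 or 96.4 mA.
The root I_D = 96.4 mA gives V_GS = -4.53 V ≤ V_t, so take I_D = 7.06 mA.
Then V_GS = 4.4 V and V_DS = V_DD − I_D(R_D+R_S) = 14 − 7.06×0.66 = 9.34 V.
Saturation requires V_DS ≥ V_GS − V_t = 1.9 V; 9.34 ≥ 1.9 ✓.

I_D ≈ 7.1 mA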